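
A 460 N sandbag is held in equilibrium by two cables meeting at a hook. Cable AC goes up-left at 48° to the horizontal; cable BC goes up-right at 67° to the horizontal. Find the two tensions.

T_AC = 198.3 N, T_BC = 339.6 N

ΣF_x = 0: −T_AC·cos48° + T_BC·cos67° = 0 → T_BC = 1.71251·T_AC.
ΣF_y = 0: T_AC·sin48° + T_BC·sin67° = 460.
Substitute: T_AC·(0.743145 + 1.71251·0.920505) = 460 → T_AC = 198.317 ≈ 198.3 N.
Then T_BC = 1.71251 × 198.317 = 339.6 N.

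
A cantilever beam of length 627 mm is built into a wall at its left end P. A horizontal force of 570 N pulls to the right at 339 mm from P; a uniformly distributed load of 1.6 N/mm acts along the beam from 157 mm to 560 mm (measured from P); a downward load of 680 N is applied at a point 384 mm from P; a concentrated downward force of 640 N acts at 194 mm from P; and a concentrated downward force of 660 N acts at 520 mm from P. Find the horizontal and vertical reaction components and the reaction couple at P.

P_x = -570.0 N, P_y = 2625 N, M_P = 959600 N·mm

Resultant of the distributed load: 1.6 × 403 = 644.8 N at 358.5 mm from P.
ΣF_x = 0: P_x + 570 = 0 → P_x = -570.0 N.
ΣF_y = 0: P_y − 1.6·403 − 680 − 640 − 660 = 0 → P_y = 2625 N.
ΣM about P: M_P − (1.6·403)·358.5 − 680·384 − 640·194 − 660·520 = 0 → M_P = 959600 N·mm.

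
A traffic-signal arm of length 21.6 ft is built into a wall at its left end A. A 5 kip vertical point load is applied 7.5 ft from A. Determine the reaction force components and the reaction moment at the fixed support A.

A_x = 0, A_y = 5.000 kip, M_A = 37.50 kip·ft

ΣF_x = 0: A_x = 0.
ΣF_y = 0: A_y − 5 = 0 → A_y = 5.000 kip.
ΣM about A: M_A − 5·7.5 = 0 → M_A = 37.50 kip·ft.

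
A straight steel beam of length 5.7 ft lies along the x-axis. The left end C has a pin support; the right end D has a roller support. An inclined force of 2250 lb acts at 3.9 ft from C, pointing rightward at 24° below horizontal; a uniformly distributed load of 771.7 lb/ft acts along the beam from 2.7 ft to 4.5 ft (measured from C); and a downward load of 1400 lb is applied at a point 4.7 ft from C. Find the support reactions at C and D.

Resultant of the distributed load: 771.7 × 1.8 = 1389.06 lb at 3.6 ft from C.
Taking moments about C: D_y·5.7 − 2250·sin24°·3.9 − (771.7·1.8)·3.6 − 1400·4.7 = 0 → D_y = 15149.7/5.7 = 2657.84 ≈ 2658 lb.
ΣF_y = 0: C_y + 2657.84 − 2250·sin24° − 771.7·1.8 − 1400 = 0 → C_y = 1046 lb.
ΣF_x = 0: C_x + 2250·cos24° = 0 → C_x = -2055 lb.

C_x = -2055 lb, C_y = 1046 lb, D_y = 2658 lb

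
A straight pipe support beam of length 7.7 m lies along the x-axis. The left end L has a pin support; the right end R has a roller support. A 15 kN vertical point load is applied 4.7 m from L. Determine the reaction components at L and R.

L_x = 0, L_y = 5.844 kN, R_y = 9.156 kN

Taking moments about L: R_y·7.7 − 15·4.7 = 0 → R_y = 70.5/7.7 = 9.15584 ≈ 9.156 kN.
ΣF_y = 0: L_y + 9.15584 − 15 = 0 → L_y = 5.844 kN.
ΣF_x = 0: no horizontal applied forces, so L_x = 0.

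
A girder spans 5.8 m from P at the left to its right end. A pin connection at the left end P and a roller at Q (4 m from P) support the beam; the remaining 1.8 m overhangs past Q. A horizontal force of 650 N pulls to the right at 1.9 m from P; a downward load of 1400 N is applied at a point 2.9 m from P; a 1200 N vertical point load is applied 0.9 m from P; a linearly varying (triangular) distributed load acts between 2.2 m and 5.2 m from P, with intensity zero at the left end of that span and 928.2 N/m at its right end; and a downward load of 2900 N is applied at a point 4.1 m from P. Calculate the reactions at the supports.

P_x = -650.0 N, P_y = 1173 N, Q_y = 5719 N

Resultant of the triangular load: ½ × 928.2 × 3 = 1392.3 N, acting at 4.2 m from P (one-third of the span from the peak).
Moments about P: Q_y·4 − 1400·2.9 − 1200·0.9 − (½·928.2·3)·4.2 − 2900·4.1 = 0 → Q_y = 22877.66/4 = 5719.41 ≈ 5719 N.
ΣF_y = 0: P_y + 5719.41 − 1400 − 1200 − ½·928.2·3 − 2900 = 0 → P_y = 1173 N.
ΣF_x = 0: P_x + 650 = 0 → P_x = -650.0 N.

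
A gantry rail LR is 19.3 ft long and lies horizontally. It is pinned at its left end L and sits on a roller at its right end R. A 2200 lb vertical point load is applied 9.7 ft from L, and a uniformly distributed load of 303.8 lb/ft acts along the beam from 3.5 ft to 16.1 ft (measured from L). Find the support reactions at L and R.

L_x = 0, L_y = 2978 lb, R_y = 3049 lb

Resultant of the distributed load: 303.8 × 12.6 = 3827.88 lb at 9.8 ft from L.
Taking moments about L: R_y·19.3 − 2200·9.7 − (303.8·12.6)·9.8 = 0 → R_y = 58853.224/19.3 = 3049.39 ≈ 3049 lb.
ΣF_y = 0: L_y + 3049.39 − 2200 − 303.8·12.6 = 0 → L_y = 2978 lb.
ΣF_x = 0: no horizontal applied forces, so L_x = 0.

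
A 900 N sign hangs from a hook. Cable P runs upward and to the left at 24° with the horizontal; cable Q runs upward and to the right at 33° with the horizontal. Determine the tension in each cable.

T_P = 900.0 N, T_Q = 980.4 N

ΣF_x = 0: −T_P·cos24° + T_Q·cos33° = 0 → T_Q = 1.08928·T_P.
ΣF_y = 0: T_P·sin24° + T_Q·sin33° = 900.
Substitute: T_P·(0.406737 + 1.08928·0.544639) = 900 → T_P = 899.999 ≈ 900.0 N.
Then T_Q = 1.08928 × 899.999 = 980.4 N.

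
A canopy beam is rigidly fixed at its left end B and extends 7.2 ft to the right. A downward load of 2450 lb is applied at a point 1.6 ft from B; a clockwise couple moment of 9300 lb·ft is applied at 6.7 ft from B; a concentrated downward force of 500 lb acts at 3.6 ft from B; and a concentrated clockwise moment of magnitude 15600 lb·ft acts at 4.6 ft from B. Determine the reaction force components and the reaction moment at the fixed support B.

ΣF_x = 0: B_x = 0.
ΣF_y = 0: B_y − 2450 − 500 = 0 → B_y = 2950 lb.
ΣM about B: M_B − 2450·1.6 − 9300 − 500·3.6 − 15600 = 0 → M_B = 30620 lb·ft.

B_x = 0, B_y = 2950 lb, M_B = 30620 lb·ft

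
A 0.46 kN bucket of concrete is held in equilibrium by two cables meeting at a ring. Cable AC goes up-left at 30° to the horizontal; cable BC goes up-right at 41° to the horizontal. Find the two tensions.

T_AC = 0.3672 kN, T_BC = 0.4213 kN

ΣF_x = 0: −T_AC·cos30° + T_BC·cos41° = 0 → T_BC = 1.14749·T_AC.
ΣF_y = 0: T_AC·sin30° + T_BC·sin41° = 0.46.
Substitute: T_AC·(0.5 + 1.14749·0.656059) = 0.46 → T_AC = 0.367171 ≈ 0.3672 kN.
Then T_BC = 1.14749 × 0.367171 = 0.4213 kN.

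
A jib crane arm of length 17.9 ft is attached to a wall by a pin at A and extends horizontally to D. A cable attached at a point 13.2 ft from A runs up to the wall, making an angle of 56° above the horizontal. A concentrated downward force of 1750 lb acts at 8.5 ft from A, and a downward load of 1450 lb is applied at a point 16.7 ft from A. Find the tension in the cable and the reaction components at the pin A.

T = 3572 lb, A_x = 1997 lb, A_y = 238.6 lb

ΣM about A: T·sin56°·13.2 − 1750·8.5 − 1450·16.7 = 0 → T = 39090/(13.2·0.829038) = 3572.05 ≈ 3572 lb.
ΣF_x = 0: A_x − T·cos56° = 0 → A_x = 3572.05 × 0.559193 = 1997 lb.
ΣF_y = 0: A_y + T·sin56° − 1750 − 1450 = 0 → A_y = 3200 − 3572.05 × 0.829038 = 238.6 lb.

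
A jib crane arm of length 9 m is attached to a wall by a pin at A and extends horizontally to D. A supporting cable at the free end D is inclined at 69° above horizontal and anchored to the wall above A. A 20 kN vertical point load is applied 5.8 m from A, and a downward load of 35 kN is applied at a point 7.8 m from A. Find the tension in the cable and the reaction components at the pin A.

ΣM about A: T·sin69°·9 − 20·5.8 − 35·7.8 = 0 → T = 389/(9·0.93358) = 46.2973 ≈ 46.30 kN.
ΣF_x = 0: A_x − T·cos69° = 0 → A_x = 46.2973 × 0.358368 = 16.59 kN.
ΣF_y = 0: A_y + T·sin69° − 20 − 35 = 0 → A_y = 55 − 46.2973 × 0.93358 = 11.78 kN.

T = 46.30 kN, A_x = 16.59 kN, A_y = 11.78 kN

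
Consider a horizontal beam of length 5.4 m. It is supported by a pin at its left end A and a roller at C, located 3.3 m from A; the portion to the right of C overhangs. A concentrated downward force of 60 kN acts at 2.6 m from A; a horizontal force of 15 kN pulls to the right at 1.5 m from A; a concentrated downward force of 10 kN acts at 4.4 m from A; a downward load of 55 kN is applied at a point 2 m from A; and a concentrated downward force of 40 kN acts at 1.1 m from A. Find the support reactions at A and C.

ΣM about A: C_y·3.3 − 60·2.6 − 10·4.4 − 55·2 − 40·1.1 = 0 → C_y = 354/3.3 = 107.273 ≈ 107.3 kN.
ΣF_y = 0: A_y + 107.273 − 60 − 10 − 55 − 40 = 0 → A_y = 57.73 kN.
ΣF_x = 0: A_x + 15 = 0 → A_x = -15.00 kN.

A_x = -15.00 kN, A_y = 57.73 kN, C_y = 107.3 kN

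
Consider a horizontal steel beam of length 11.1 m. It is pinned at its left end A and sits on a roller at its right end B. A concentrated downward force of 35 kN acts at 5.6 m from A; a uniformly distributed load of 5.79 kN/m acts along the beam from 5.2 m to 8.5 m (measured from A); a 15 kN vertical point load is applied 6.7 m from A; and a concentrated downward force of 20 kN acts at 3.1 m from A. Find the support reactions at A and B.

Resultant of the distributed load: 5.79 × 3.3 = 19.107 kN at 6.85 m from A.
Taking moments about A: B_y·11.1 − 35·5.6 − (5.79·3.3)·6.85 − 15·6.7 − 20·3.1 = 0 → B_y = 489.38295/11.1 = 44.0886 ≈ 44.09 kN.
ΣF_y = 0: A_y + 44.0886 − 35 − 5.79·3.3 − 15 − 20 = 0 → A_y = 45.02 kN.
ΣF_x = 0: no horizontal applied forces, so A_x = 0.

A_x = 0, A_y = 45.02 kN, B_y = 44.09 kN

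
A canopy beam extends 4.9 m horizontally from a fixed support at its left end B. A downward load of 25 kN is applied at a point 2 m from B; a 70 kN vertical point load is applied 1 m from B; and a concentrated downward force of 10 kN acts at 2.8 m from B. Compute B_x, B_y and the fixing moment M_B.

B_x = 0, B_y = 105.0 kN, M_B = 148.0 kN·m

ΣF_x = 0: B_x = 0.
ΣF_y = 0: B_y − 25 − 70 − 10 = 0 → B_y = 105.0 kN.
ΣM about B: M_B − 25·2 − 70·1 − 10·2.8 = 0 → M_B = 148.0 kN·m.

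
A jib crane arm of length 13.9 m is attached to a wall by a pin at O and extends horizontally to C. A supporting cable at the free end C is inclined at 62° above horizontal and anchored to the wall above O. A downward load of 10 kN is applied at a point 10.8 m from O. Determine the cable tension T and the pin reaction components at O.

T = 8.800 kN, O_x = 4.131 kN, O_y = 2.230 kN

ΣM about O: T·sin62°·13.9 − 10·10.8 = 0 → T = 108/(13.9·0.882948) = 8.79982 ≈ 8.800 kN.
ΣF_x = 0: O_x − T·cos62° = 0 → O_x = 8.79982 × 0.469472 = 4.131 kN.
ΣF_y = 0: O_y + T·sin62° − 10 = 0 → O_y = 10 − 8.79982 × 0.882948 = 2.230 kN.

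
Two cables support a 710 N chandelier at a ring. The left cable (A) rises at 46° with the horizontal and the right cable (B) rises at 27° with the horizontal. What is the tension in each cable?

ΣF_x = 0: −T_A·cos46° + T_B·cos27° = 0 → T_B = 0.779633·T_A.
ΣF_y = 0: T_A·sin46° + T_B·sin27° = 710.
Substitute: T_A·(0.71934 + 0.779633·0.45399) = 710 → T_A = 661.52 ≈ 661.5 N.
Then T_B = 0.779633 × 661.52 = 515.7 N.

T_A = 661.5 N, T_B = 515.7 N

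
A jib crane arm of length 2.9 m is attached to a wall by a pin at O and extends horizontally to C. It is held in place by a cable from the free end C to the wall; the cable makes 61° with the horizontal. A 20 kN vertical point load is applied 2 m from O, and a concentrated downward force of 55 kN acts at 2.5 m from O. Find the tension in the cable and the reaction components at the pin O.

T = 69.98 kN, O_x = 33.93 kN, O_y = 13.79 kN

ΣM about O: T·sin61°·2.9 − 20·2 − 55·2.5 = 0 → T = 177.5/(2.9·0.87462) = 69.9811 ≈ 69.98 kN.
ΣF_x = 0: O_x − T·cos61° = 0 → O_x = 69.9811 × 0.48481 = 33.93 kN.
ΣF_y = 0: O_y + T·sin61° − 20 − 55 = 0 → O_y = 75 − 69.9811 × 0.87462 = 13.79 kN.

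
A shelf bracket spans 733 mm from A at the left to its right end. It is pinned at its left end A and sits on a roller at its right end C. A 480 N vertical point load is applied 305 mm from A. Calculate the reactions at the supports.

Moments about A: C_y·733 − 480·305 = 0 → C_y = 146400/733 = 199.727 ≈ 199.7 N.
ΣF_y = 0: A_y + 199.727 − 480 = 0 → A_y = 280.3 N.
ΣF_x = 0: no horizontal applied forces, so A_x = 0.

A_x = 0, A_y = 280.3 N, C_y = 199.7 N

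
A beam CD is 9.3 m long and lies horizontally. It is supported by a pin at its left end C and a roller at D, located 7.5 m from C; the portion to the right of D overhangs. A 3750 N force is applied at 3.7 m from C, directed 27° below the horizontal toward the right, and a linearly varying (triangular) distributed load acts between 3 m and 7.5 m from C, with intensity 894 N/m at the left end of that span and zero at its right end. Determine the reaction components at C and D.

C_x = -3341 N, C_y = 1667 N, D_y = 2047 N

Resultant of the triangular load: ½ × 894 × 4.5 = 2011.5 N, acting at 4.5 m from C (one-third of the span from the peak).
Moments about C: D_y·7.5 − 3750·sin27°·3.7 − (½·894·4.5)·4.5 = 0 → D_y = 15350.9/7.5 = 2046.79 ≈ 2047 N.
ΣF_y = 0: C_y + 2046.79 − 3750·sin27° − ½·894·4.5 = 0 → C_y = 1667 N.
ΣF_x = 0: C_x + 3750·cos27° = 0 → C_x = -3341 N.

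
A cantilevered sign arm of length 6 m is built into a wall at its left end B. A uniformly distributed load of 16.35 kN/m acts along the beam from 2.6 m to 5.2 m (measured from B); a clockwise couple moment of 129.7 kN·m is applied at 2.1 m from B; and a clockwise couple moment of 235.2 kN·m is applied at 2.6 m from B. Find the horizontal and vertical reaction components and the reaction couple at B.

B_x = 0, B_y = 42.51 kN, M_B = 530.7 kN·m

Resultant of the distributed load: 16.35 × 2.6 = 42.51 kN at 3.9 m from B.
ΣF_x = 0: B_x = 0.
ΣF_y = 0: B_y − 16.35·2.6 = 0 → B_y = 42.51 kN.
ΣM about B: M_B − (16.35·2.6)·3.9 − 129.7 − 235.2 = 0 → M_B = 530.7 kN·m.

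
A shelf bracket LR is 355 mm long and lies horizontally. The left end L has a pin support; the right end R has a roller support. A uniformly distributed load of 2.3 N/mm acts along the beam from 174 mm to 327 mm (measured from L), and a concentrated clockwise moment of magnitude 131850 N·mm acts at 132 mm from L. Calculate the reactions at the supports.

L_x = 0, L_y = -267.8 N, R_y = 619.7 N

Resultant of the distributed load: 2.3 × 153 = 351.9 N at 250.5 mm from L.
Taking moments about L: R_y·355 − (2.3·153)·250.5 − 131850 = 0 → R_y = 220000.95/355 = 619.721 ≈ 619.7 N.
ΣF_y = 0: L_y + 619.721 − 2.3·153 = 0 → L_y = -267.8 N.
ΣF_x = 0: no horizontal applied forces, so L_x = 0.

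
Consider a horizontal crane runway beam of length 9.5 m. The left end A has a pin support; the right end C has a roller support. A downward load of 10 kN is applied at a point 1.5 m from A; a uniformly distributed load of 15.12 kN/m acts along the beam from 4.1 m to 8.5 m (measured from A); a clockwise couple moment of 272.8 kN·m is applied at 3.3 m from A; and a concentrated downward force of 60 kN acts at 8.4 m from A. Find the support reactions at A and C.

Resultant of the distributed load: 15.12 × 4.4 = 66.528 kN at 6.3 m from A.
Moments about A: C_y·9.5 − 10·1.5 − (15.12·4.4)·6.3 − 272.8 − 60·8.4 = 0 → C_y = 1210.9264/9.5 = 127.466 ≈ 127.5 kN.
ΣF_y = 0: A_y + 127.466 − 10 − 15.12·4.4 − 60 = 0 → A_y = 9.062 kN.
ΣF_x = 0: no horizontal applied forces, so A_x = 0.

A_x = 0, A_y = 9.062 kN, C_y = 127.5 kN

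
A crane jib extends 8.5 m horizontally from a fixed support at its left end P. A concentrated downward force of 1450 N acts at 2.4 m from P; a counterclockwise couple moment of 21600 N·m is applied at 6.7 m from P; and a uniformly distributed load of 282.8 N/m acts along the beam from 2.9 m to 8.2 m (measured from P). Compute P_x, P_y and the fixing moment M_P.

P_x = 0, P_y = 2949 N, M_P = -9801 N·m

Resultant of the distributed load: 282.8 × 5.3 = 1498.84 N at 5.55 m from P.
ΣF_x = 0: P_x = 0.
ΣF_y = 0: P_y − 1450 − 282.8·5.3 = 0 → P_y = 2949 N.
ΣM about P: M_P − 1450·2.4 + 21600 − (282.8·5.3)·5.55 = 0 → M_P = -9801 N·m.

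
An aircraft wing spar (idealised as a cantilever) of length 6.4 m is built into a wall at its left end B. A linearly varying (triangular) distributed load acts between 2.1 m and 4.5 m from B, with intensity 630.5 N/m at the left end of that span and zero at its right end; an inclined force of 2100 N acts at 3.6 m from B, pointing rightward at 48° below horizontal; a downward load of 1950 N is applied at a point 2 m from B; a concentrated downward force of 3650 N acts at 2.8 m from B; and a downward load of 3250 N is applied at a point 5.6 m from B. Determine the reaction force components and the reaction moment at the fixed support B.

Resultant of the triangular load: ½ × 630.5 × 2.4 = 756.6 N, acting at 2.9 m from B (one-third of the span from the peak).
ΣF_x = 0: B_x + 2100·cos48° = 0 → B_x = -1405 N.
ΣF_y = 0: B_y − ½·630.5·2.4 − 2100·sin48° − 1950 − 3650 − 3250 = 0 → B_y = 11170 N.
ΣM about B: M_B − (½·630.5·2.4)·2.9 − 2100·sin48°·3.6 − 1950·2 − 3650·2.8 − 3250·5.6 = 0 → M_B = 40130 N·m.

B_x = -1405 N, B_y = 11170 N, M_B = 40130 N·m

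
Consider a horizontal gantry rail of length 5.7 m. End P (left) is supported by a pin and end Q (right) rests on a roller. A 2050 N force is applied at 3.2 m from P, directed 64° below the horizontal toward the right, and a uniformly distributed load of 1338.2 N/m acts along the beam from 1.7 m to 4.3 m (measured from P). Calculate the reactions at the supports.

Resultant of the distributed load: 1338.2 × 2.6 = 3479.32 N at 3 m from P.
Taking moments about P: Q_y·5.7 − 2050·sin64°·3.2 − (1338.2·2.6)·3 = 0 → Q_y = 16334/5.7 = 2865.61 ≈ 2866 N.
ΣF_y = 0: P_y + 2865.61 − 2050·sin64° − 1338.2·2.6 = 0 → P_y = 2456 N.
ΣF_x = 0: P_x + 2050·cos64° = 0 → P_x = -898.7 N.

P_x = -898.7 N, P_y = 2456 N, Q_y = 2866 N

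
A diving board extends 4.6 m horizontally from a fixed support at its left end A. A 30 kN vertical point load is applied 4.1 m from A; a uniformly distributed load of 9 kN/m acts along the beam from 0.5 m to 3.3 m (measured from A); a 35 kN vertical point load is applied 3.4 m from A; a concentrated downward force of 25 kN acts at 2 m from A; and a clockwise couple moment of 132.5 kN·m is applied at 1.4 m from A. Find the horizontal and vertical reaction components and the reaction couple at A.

Resultant of the distributed load: 9 × 2.8 = 25.2 kN at 1.9 m from A.
ΣF_x = 0: A_x = 0.
ΣF_y = 0: A_y − 30 − 9·2.8 − 35 − 25 = 0 → A_y = 115.2 kN.
ΣM about A: M_A − 30·4.1 − (9·2.8)·1.9 − 35·3.4 − 25·2 − 132.5 = 0 → M_A = 472.4 kN·m.

A_x = 0, A_y = 115.2 kN, M_A = 472.4 kN·m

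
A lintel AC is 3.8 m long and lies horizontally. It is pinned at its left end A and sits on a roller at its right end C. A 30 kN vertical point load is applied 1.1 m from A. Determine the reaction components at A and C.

A_x = 0, A_y = 21.32 kN, C_y = 8.684 kN

Taking moments about A: C_y·3.8 − 30·1.1 = 0 → C_y = 33/3.8 = 8.68421 ≈ 8.684 kN.
ΣF_y = 0: A_y + 8.68421 − 30 = 0 → A_y = 21.32 kN.
ΣF_x = 0: no horizontal applied forces, so A_x = 0.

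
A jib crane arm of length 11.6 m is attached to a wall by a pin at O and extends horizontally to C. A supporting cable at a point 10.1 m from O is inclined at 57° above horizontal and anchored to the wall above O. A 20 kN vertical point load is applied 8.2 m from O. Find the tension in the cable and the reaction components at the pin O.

ΣM about O: T·sin57°·10.1 − 20·8.2 = 0 → T = 164/(10.1·0.838671) = 19.3611 ≈ 19.36 kN.
ΣF_x = 0: O_x − T·cos57° = 0 → O_x = 19.3611 × 0.544639 = 10.54 kN.
ΣF_y = 0: O_y + T·sin57° − 20 = 0 → O_y = 20 − 19.3611 × 0.838671 = 3.762 kN.

T = 19.36 kN, O_x = 10.54 kN, O_y = 3.762 kN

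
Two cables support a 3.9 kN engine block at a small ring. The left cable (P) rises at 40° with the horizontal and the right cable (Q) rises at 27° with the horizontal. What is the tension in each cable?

ΣF_x = 0: −T_P·cos40° + T_Q·cos27° = 0 → T_Q = 0.859752·T_P.
ΣF_y = 0: T_P·sin40° + T_Q·sin27° = 3.9.
Substitute: T_P·(0.642788 + 0.859752·0.45399) = 3.9 → T_P = 3.77502 ≈ 3.775 kN.
Then T_Q = 0.859752 × 3.77502 = 3.246 kN.

T_P = 3.775 kN, T_Q = 3.246 kN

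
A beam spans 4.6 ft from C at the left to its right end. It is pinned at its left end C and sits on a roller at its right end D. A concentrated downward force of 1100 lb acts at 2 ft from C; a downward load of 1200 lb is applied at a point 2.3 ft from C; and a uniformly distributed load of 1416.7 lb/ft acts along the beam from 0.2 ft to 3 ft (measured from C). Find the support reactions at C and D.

C_x = 0, C_y = 3809 lb, D_y = 2458 lb

Resultant of the distributed load: 1416.7 × 2.8 = 3966.76 lb at 1.6 ft from C.
Moments about C: D_y·4.6 − 1100·2 − 1200·2.3 − (1416.7·2.8)·1.6 = 0 → D_y = 11306.816/4.6 = 2458 lb.
ΣF_y = 0: C_y + 2458 − 1100 − 1200 − 1416.7·2.8 = 0 → C_y = 3809 lb.
ΣF_x = 0: no horizontal applied forces, so C_x = 0.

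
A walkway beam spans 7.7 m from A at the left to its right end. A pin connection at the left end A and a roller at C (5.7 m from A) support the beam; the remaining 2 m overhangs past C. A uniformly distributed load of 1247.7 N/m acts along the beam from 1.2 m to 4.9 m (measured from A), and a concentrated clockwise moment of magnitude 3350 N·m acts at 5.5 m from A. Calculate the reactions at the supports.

Resultant of the distributed load: 1247.7 × 3.7 = 4616.49 N at 3.05 m from A.
Moments about A: C_y·5.7 − (1247.7·3.7)·3.05 − 3350 = 0 → C_y = 17430.2945/5.7 = 3057.95 ≈ 3058 N.
ΣF_y = 0: A_y + 3057.95 − 1247.7·3.7 = 0 → A_y = 1559 N.
ΣF_x = 0: no horizontal applied forces, so A_x = 0.

A_x = 0, A_y = 1559 N, C_y = 3058 N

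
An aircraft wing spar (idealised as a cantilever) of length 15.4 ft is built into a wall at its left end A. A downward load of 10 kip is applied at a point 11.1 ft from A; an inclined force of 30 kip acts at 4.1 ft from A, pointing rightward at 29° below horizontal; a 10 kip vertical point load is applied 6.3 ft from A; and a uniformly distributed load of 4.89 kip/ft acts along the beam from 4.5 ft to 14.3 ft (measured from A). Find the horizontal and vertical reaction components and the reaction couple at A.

Resultant of the distributed load: 4.89 × 9.8 = 47.922 kip at 9.4 ft from A.
ΣF_x = 0: A_x + 30·cos29° = 0 → A_x = -26.24 kip.
ΣF_y = 0: A_y − 10 − 30·sin29° − 10 − 4.89·9.8 = 0 → A_y = 82.47 kip.
ΣM about A: M_A − 10·11.1 − 30·sin29°·4.1 − 10·6.3 − (4.89·9.8)·9.4 = 0 → M_A = 684.1 kip·ft.

A_x = -26.24 kip, A_y = 82.47 kip, M_A = 684.1 kip·ft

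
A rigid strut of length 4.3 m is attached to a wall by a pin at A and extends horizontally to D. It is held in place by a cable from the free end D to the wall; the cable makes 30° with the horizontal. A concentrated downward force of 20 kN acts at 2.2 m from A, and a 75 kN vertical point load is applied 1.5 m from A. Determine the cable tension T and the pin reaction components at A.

T = 72.79 kN, A_x = 63.04 kN, A_y = 58.60 kN

ΣM about A: T·sin30°·4.3 − 20·2.2 − 75·1.5 = 0 → T = 156.5/(4.3·0.5) = 72.7907 ≈ 72.79 kN.
ΣF_x = 0: A_x − T·cos30° = 0 → A_x = 72.7907 × 0.866025 = 63.04 kN.
ΣF_y = 0: A_y + T·sin30° − 20 − 75 = 0 → A_y = 95 − 72.7907 × 0.5 = 58.60 kN.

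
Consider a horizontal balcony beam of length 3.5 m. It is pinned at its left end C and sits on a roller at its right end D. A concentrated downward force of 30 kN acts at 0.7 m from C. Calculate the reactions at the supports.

C_x = 0, C_y = 24.00 kN, D_y = 6.000 kN

ΣM about C: D_y·3.5 − 30·0.7 = 0 → D_y = 21/3.5 = 6.000 kN.
ΣF_y = 0: C_y + 6 − 30 = 0 → C_y = 24.00 kN.
ΣF_x = 0: no horizontal applied forces, so C_x = 0.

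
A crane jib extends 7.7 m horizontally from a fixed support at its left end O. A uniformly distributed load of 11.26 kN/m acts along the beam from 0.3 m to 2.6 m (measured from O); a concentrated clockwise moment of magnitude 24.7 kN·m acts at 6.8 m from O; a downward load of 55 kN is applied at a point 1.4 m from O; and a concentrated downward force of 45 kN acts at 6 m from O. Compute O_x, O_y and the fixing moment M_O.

O_x = 0, O_y = 125.9 kN, M_O = 409.3 kN·m

Resultant of the distributed load: 11.26 × 2.3 = 25.898 kN at 1.45 m from O.
ΣF_x = 0: O_x = 0.
ΣF_y = 0: O_y − 11.26·2.3 − 55 − 45 = 0 → O_y = 125.9 kN.
ΣM about O: M_O − (11.26·2.3)·1.45 − 24.7 − 55·1.4 − 45·6 = 0 → M_O = 409.3 kN·m.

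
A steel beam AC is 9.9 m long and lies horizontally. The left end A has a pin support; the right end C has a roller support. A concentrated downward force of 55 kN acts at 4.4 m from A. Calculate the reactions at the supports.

A_x = 0, A_y = 30.56 kN, C_y = 24.44 kN

Moments about A: C_y·9.9 − 55·4.4 = 0 → C_y = 242/9.9 = 24.4444 ≈ 24.44 kN.
ΣF_y = 0: A_y + 24.4444 − 55 = 0 → A_y = 30.56 kN.
ΣF_x = 0: no horizontal applied forces, so A_x = 0.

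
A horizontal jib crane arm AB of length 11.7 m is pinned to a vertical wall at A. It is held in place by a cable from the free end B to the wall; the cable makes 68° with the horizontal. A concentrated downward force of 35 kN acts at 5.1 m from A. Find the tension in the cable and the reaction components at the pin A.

ΣM about A: T·sin68°·11.7 − 35·5.1 = 0 → T = 178.5/(11.7·0.927184) = 16.4546 ≈ 16.45 kN.
ΣF_x = 0: A_x − T·cos68° = 0 → A_x = 16.4546 × 0.374607 = 6.164 kN.
ΣF_y = 0: A_y + T·sin68° − 35 = 0 → A_y = 35 − 16.4546 × 0.927184 = 19.74 kN.

T = 16.45 kN, A_x = 6.164 kN, A_y = 19.74 kN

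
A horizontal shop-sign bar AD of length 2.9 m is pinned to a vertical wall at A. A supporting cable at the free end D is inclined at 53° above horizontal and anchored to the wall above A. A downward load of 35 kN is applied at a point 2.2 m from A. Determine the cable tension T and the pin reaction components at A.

T = 33.25 kN, A_x = 20.01 kN, A_y = 8.448 kN

ΣM about A: T·sin53°·2.9 − 35·2.2 = 0 → T = 77/(2.9·0.798636) = 33.2463 ≈ 33.25 kN.
ΣF_x = 0: A_x − T·cos53° = 0 → A_x = 33.2463 × 0.601815 = 20.01 kN.
ΣF_y = 0: A_y + T·sin53° − 35 = 0 → A_y = 35 − 33.2463 × 0.798636 = 8.448 kN.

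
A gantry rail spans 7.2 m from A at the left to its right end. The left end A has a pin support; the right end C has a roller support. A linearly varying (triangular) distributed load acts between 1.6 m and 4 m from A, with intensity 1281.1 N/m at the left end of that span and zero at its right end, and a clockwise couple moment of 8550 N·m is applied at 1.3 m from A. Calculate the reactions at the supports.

A_x = 0, A_y = -162.6 N, C_y = 1700 N

Resultant of the triangular load: ½ × 1281.1 × 2.4 = 1537.32 N, acting at 2.4 m from A (one-third of the span from the peak).
Taking moments about A: C_y·7.2 − (½·1281.1·2.4)·2.4 − 8550 = 0 → C_y = 12239.568/7.2 = 1699.94 ≈ 1700 N.
ΣF_y = 0: A_y + 1699.94 − ½·1281.1·2.4 = 0 → A_y = -162.6 N.
ΣF_x = 0: no horizontal applied forces, so A_x = 0.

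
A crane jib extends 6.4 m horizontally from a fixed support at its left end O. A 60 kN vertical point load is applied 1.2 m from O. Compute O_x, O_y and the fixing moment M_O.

ΣF_x = 0: O_x = 0.
ΣF_y = 0: O_y − 60 = 0 → O_y = 60.00 kN.
ΣM about O: M_O − 60·1.2 = 0 → M_O = 72.00 kN·m.

O_x = 0, O_y = 60.00 kN, M_O = 72.00 kN·m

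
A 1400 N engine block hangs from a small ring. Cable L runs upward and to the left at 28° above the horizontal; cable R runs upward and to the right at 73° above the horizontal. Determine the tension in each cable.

ΣF_x = 0: −T_L·cos28° + T_R·cos73° = 0 → T_R = 3.01995·T_L.
ΣF_y = 0: T_L·sin28° + T_R·sin73° = 1400.
Substitute: T_L·(0.469472 + 3.01995·0.956305) = 1400 → T_L = 416.981 ≈ 417.0 N.
Then T_R = 3.01995 × 416.981 = 1259 N.

T_L = 417.0 N, T_R = 1259 N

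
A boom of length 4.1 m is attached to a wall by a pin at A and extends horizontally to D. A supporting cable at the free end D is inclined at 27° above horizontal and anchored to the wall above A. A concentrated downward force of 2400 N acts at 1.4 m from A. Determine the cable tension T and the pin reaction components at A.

T = 1805 N, A_x = 1608 N, A_y = 1580 N

ΣM about A: T·sin27°·4.1 − 2400·1.4 = 0 → T = 3360/(4.1·0.45399) = 1805.13 ≈ 1805 N.
ΣF_x = 0: A_x − T·cos27° = 0 → A_x = 1805.13 × 0.891007 = 1608 N.
ΣF_y = 0: A_y + T·sin27° − 2400 = 0 → A_y = 2400 − 1805.13 × 0.45399 = 1580 N.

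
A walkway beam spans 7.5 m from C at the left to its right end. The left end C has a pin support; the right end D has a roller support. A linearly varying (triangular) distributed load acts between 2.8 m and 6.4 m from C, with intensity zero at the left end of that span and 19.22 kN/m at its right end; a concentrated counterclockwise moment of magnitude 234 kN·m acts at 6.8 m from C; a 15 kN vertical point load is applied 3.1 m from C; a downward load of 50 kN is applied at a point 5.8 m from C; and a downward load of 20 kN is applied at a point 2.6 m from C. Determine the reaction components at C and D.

C_x = 0, C_y = 75.01 kN, D_y = 44.59 kN

Resultant of the triangular load: ½ × 19.22 × 3.6 = 34.596 kN, acting at 5.2 m from C (one-third of the span from the peak).
Moments about C: D_y·7.5 − (½·19.22·3.6)·5.2 + 234 − 15·3.1 − 50·5.8 − 20·2.6 = 0 → D_y = 334.3992/7.5 = 44.5866 ≈ 44.59 kN.
ΣF_y = 0: C_y + 44.5866 − ½·19.22·3.6 − 15 − 50 − 20 = 0 → C_y = 75.01 kN.
ΣF_x = 0: no horizontal applied forces, so C_x = 0.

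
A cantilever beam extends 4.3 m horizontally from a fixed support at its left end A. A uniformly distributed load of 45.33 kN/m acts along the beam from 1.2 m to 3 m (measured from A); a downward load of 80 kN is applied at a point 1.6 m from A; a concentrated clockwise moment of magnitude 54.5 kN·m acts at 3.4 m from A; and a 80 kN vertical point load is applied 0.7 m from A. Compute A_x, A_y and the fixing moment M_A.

A_x = 0, A_y = 241.6 kN, M_A = 409.8 kN·m

Resultant of the distributed load: 45.33 × 1.8 = 81.594 kN at 2.1 m from A.
ΣF_x = 0: A_x = 0.
ΣF_y = 0: A_y − 45.33·1.8 − 80 − 80 = 0 → A_y = 241.6 kN.
ΣM about A: M_A − (45.33·1.8)·2.1 − 80·1.6 − 54.5 − 80·0.7 = 0 → M_A = 409.8 kN·m.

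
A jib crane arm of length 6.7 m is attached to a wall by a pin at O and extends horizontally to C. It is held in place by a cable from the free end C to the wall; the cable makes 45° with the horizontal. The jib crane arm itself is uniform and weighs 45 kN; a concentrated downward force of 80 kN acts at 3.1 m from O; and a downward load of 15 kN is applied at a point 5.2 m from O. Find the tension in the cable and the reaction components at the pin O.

T = 100.6 kN, O_x = 71.16 kN, O_y = 68.84 kN

ΣM about O: T·sin45°·6.7 − 45·3.35 − 80·3.1 − 15·5.2 = 0 → T = 476.75/(6.7·0.707107) = 100.631 ≈ 100.6 kN.
ΣF_x = 0: O_x − T·cos45° = 0 → O_x = 100.631 × 0.707107 = 71.16 kN.
ΣF_y = 0: O_y + T·sin45° − 45 − 80 − 15 = 0 → O_y = 140 − 100.631 × 0.707107 = 68.84 kN.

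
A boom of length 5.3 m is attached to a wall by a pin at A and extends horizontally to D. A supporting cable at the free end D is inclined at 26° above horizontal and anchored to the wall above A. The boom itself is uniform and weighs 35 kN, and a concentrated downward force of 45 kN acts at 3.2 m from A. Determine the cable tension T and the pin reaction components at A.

ΣM about A: T·sin26°·5.3 − 35·2.65 − 45·3.2 = 0 → T = 236.75/(5.3·0.438371) = 101.9 kN.
ΣF_x = 0: A_x − T·cos26° = 0 → A_x = 101.9 × 0.898794 = 91.59 kN.
ΣF_y = 0: A_y + T·sin26° − 35 − 45 = 0 → A_y = 80 − 101.9 × 0.438371 = 35.33 kN.

T = 101.9 kN, A_x = 91.59 kN, A_y = 35.33 kN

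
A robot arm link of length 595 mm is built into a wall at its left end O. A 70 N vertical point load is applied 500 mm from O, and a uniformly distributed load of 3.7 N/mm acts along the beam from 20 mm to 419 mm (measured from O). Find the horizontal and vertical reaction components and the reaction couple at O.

O_x = 0, O_y = 1546 N, M_O = 359000 N·mm

Resultant of the distributed load: 3.7 × 399 = 1476.3 N at 219.5 mm from O.
ΣF_x = 0: O_x = 0.
ΣF_y = 0: O_y − 70 − 3.7·399 = 0 → O_y = 1546 N.
ΣM about O: M_O − 70·500 − (3.7·399)·219.5 = 0 → M_O = 359000 N·mm.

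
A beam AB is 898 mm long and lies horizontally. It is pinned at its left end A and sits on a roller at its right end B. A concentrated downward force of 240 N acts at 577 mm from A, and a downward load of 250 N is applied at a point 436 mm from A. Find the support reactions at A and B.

A_x = 0, A_y = 214.4 N, B_y = 275.6 N

Moments about A: B_y·898 − 240·577 − 250·436 = 0 → B_y = 247480/898 = 275.59 ≈ 275.6 N.
ΣF_y = 0: A_y + 275.59 − 240 − 250 = 0 → A_y = 214.4 N.
ΣF_x = 0: no horizontal applied forces, so A_x = 0.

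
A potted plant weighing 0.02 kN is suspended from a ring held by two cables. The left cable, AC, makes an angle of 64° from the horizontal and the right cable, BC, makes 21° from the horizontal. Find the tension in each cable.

ΣF_x = 0: −T_AC·cos64° + T_BC·cos21° = 0 → T_BC = 0.469559·T_AC.
ΣF_y = 0: T_AC·sin64° + T_BC·sin21° = 0.02.
Substitute: T_AC·(0.898794 + 0.469559·0.358368) = 0.02 → T_AC = 0.0187429 ≈ 0.01874 kN.
Then T_BC = 0.469559 × 0.0187429 = 0.008801 kN.

T_AC = 0.01874 kN, T_BC = 0.008801 kN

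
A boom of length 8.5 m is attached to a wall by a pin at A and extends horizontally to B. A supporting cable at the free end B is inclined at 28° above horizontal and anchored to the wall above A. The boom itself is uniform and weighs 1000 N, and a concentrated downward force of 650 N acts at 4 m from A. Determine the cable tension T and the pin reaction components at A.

T = 1717 N, A_x = 1516 N, A_y = 844.1 N

ΣM about A: T·sin28°·8.5 − 1000·4.25 − 650·4 = 0 → T = 6850/(8.5·0.469472) = 1716.57 ≈ 1717 N.
ΣF_x = 0: A_x − T·cos28° = 0 → A_x = 1716.57 × 0.882948 = 1516 N.
ΣF_y = 0: A_y + T·sin28° − 1000 − 650 = 0 → A_y = 1650 − 1716.57 × 0.469472 = 844.1 N.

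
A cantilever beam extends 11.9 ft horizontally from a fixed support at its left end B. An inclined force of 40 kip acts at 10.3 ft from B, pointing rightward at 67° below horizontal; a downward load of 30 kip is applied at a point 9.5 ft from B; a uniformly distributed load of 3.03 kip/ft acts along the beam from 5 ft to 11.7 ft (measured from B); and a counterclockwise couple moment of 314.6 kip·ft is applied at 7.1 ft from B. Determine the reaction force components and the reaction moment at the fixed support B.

B_x = -15.63 kip, B_y = 87.12 kip, M_B = 519.2 kip·ft

Resultant of the distributed load: 3.03 × 6.7 = 20.301 kip at 8.35 ft from B.
ΣF_x = 0: B_x + 40·cos67° = 0 → B_x = -15.63 kip.
ΣF_y = 0: B_y − 40·sin67° − 30 − 3.03·6.7 = 0 → B_y = 87.12 kip.
ΣM about B: M_B − 40·sin67°·10.3 − 30·9.5 − (3.03·6.7)·8.35 + 314.6 = 0 → M_B = 519.2 kip·ft.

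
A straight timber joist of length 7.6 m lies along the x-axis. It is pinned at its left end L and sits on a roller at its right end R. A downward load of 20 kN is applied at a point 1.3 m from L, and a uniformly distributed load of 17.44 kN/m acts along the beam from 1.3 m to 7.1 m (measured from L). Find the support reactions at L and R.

Resultant of the distributed load: 17.44 × 5.8 = 101.152 kN at 4.2 m from L.
Moments about L: R_y·7.6 − 20·1.3 − (17.44·5.8)·4.2 = 0 → R_y = 450.8384/7.6 = 59.3208 ≈ 59.32 kN.
ΣF_y = 0: L_y + 59.3208 − 20 − 17.44·5.8 = 0 → L_y = 61.83 kN.
ΣF_x = 0: no horizontal applied forces, so L_x = 0.

L_x = 0, L_y = 61.83 kN, R_y = 59.32 kN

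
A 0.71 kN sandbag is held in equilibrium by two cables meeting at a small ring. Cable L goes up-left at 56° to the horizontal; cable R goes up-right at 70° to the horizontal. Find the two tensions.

T_L = 0.3002 kN, T_R = 0.4908 kN

ΣF_x = 0: −T_L·cos56° + T_R·cos70° = 0 → T_R = 1.63497·T_L.
ΣF_y = 0: T_L·sin56° + T_R·sin70° = 0.71.
Substitute: T_L·(0.829038 + 1.63497·0.939693) = 0.71 → T_L = 0.30016 ≈ 0.3002 kN.
Then T_R = 1.63497 × 0.30016 = 0.4908 kN.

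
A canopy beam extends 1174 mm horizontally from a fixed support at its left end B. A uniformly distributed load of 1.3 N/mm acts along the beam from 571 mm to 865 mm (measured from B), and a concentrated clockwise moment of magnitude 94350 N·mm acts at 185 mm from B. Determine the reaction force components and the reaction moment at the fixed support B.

Resultant of the distributed load: 1.3 × 294 = 382.2 N at 718 mm from B.
ΣF_x = 0: B_x = 0.
ΣF_y = 0: B_y − 1.3·294 = 0 → B_y = 382.2 N.
ΣM about B: M_B − (1.3·294)·718 − 94350 = 0 → M_B = 368800 N·mm.

B_x = 0, B_y = 382.2 N, M_B = 368800 N·mm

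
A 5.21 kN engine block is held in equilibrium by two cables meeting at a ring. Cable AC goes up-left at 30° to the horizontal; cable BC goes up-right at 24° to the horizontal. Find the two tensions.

T_AC = 5.883 kN, T_BC = 5.577 kN

ΣF_x = 0: −T_AC·cos30° + T_BC·cos24° = 0 → T_BC = 0.947983·T_AC.
ΣF_y = 0: T_AC·sin30° + T_BC·sin24° = 5.21.
Substitute: T_AC·(0.5 + 0.947983·0.406737) = 5.21 → T_AC = 5.88315 ≈ 5.883 kN.
Then T_BC = 0.947983 × 5.88315 = 5.577 kN.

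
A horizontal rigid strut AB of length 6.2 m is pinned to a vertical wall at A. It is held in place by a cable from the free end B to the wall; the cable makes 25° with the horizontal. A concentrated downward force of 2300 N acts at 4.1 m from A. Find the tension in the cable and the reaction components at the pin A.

ΣM about A: T·sin25°·6.2 − 2300·4.1 = 0 → T = 9430/(6.2·0.422618) = 3598.92 ≈ 3599 N.
ΣF_x = 0: A_x − T·cos25° = 0 → A_x = 3598.92 × 0.906308 = 3262 N.
ΣF_y = 0: A_y + T·sin25° − 2300 = 0 → A_y = 2300 − 3598.92 × 0.422618 = 779.0 N.

T = 3599 N, A_x = 3262 N, A_y = 779.0 N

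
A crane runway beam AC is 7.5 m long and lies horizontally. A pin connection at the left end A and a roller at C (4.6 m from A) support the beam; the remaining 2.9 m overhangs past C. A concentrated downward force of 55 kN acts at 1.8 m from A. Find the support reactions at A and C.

Moments about A: C_y·4.6 − 55·1.8 = 0 → C_y = 99/4.6 = 21.5217 ≈ 21.52 kN.
ΣF_y = 0: A_y + 21.5217 − 55 = 0 → A_y = 33.48 kN.
ΣF_x = 0: no horizontal applied forces, so A_x = 0.

A_x = 0, A_y = 33.48 kN, C_y = 21.52 kN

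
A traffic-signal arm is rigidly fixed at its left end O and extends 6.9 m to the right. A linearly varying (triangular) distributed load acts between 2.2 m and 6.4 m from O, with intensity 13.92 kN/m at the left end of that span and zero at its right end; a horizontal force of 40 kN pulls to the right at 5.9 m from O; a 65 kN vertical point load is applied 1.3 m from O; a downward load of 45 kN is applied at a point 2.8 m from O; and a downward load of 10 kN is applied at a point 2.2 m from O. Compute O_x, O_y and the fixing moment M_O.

O_x = -40.00 kN, O_y = 149.2 kN, M_O = 337.7 kN·m

Resultant of the triangular load: ½ × 13.92 × 4.2 = 29.232 kN, acting at 3.6 m from O (one-third of the span from the peak).
ΣF_x = 0: O_x + 40 = 0 → O_x = -40.00 kN.
ΣF_y = 0: O_y − ½·13.92·4.2 − 65 − 45 − 10 = 0 → O_y = 149.2 kN.
ΣM about O: M_O − (½·13.92·4.2)·3.6 − 65·1.3 − 45·2.8 − 10·2.2 = 0 → M_O = 337.7 kN·m.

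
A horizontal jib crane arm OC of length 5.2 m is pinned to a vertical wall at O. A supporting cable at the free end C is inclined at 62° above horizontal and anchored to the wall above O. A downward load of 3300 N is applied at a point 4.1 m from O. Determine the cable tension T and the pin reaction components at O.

T = 2947 N, O_x = 1383 N, O_y = 698.1 N

ΣM about O: T·sin62°·5.2 − 3300·4.1 = 0 → T = 13530/(5.2·0.882948) = 2946.86 ≈ 2947 N.
ΣF_x = 0: O_x − T·cos62° = 0 → O_x = 2946.86 × 0.469472 = 1383 N.
ΣF_y = 0: O_y + T·sin62° − 3300 = 0 → O_y = 3300 − 2946.86 × 0.882948 = 698.1 N.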